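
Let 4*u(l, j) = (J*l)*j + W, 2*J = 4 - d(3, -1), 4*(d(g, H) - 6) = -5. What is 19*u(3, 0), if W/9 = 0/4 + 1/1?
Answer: 171/4 ≈ 42.750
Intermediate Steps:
d(g, H) = 19/4 (d(g, H) = 6 + (¼)*(-5) = 6 - 5/4 = 19/4)
W = 9 (W = 9*(0/4 + 1/1) = 9*(0*(¼) + 1*1) = 9*(0 + 1) = 9*1 = 9)
J = -3/8 (J = (4 - 1*19/4)/2 = (4 - 19/4)/2 = (½)*(-¾) = -3/8 ≈ -0.37500)
u(l, j) = 9/4 - 3*j*l/32 (u(l, j) = ((-3*l/8)*j + 9)/4 = (-3*j*l/8 + 9)/4 = (9 - 3*j*l/8)/4 = 9/4 - 3*j*l/32)
19*u(3, 0) = 19*(9/4 - 3/32*0*3) = 19*(9/4 + 0) = 19*(9/4) = 171/4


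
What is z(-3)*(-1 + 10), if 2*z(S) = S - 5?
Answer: -36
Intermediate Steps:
z(S) = -5/2 + S/2 (z(S) = (S - 5)/2 = (-5 + S)/2 = -5/2 + S/2)
z(-3)*(-1 + 10) = (-5/2 + (1/2)*(-3))*(-1 + 10) = (-5/2 - 3/2)*9 = -4*9 = -36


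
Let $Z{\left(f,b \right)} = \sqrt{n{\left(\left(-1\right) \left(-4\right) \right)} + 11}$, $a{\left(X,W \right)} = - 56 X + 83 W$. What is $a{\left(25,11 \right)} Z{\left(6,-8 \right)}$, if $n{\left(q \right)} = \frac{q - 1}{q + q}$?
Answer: $- \frac{487 \sqrt{182}}{4} \approx -1642.5$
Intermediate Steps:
$n{\left(q \right)} = \frac{-1 + q}{2 q}$
$Z{\left(f,b \right)} = \frac{\sqrt{182}}{4}$ ($Z{\left(f,b \right)} = \sqrt{\frac{-1 - -4}{2 \left(\left(-1\right) \left(-4\right)\right)} + 11} = \sqrt{\frac{-1 + 4}{2 \cdot 4} + 11} = \sqrt{\frac{1}{2} \cdot \frac{1}{4} \cdot 3 + 11} = \sqrt{\frac{3}{8} + 11} = \sqrt{\frac{91}{8}} = \frac{\sqrt{182}}{4}$)
$a{\left(25,11 \right)} Z{\left(6,-8 \right)} = \left(\left(-56\right) 25 + 83 \cdot 11\right) \frac{\sqrt{182}}{4} = \left(-1400 + 913\right) \frac{\sqrt{182}}{4} = - 487 \frac{\sqrt{182}}{4} = - \frac{487 \sqrt{182}}{4}$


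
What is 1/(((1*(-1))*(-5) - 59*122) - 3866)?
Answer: -1/11059 ≈ -9.0424e-5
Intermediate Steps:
1/(((1*(-1))*(-5) - 59*122) - 3866) = 1/((-1*(-5) - 7198) - 3866) = 1/((5 - 7198) - 3866) = 1/(-7193 - 3866) = 1/(-11059) = -1/11059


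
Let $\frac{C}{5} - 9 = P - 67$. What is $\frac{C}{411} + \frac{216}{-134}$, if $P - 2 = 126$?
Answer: $- \frac{20938}{27537} \approx -0.76036$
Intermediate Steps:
$P = 128$ ($P = 2 + 126 = 128$)
$C = 350$ ($C = 45 + 5 \left(128 - 67\right) = 45 + 5 \cdot 61 = 45 + 305 = 350$)
$\frac{C}{411} + \frac{216}{-134} = \frac{350}{411} + \frac{216}{-134} = 350 \cdot \frac{1}{411} + 216 \left(- \frac{1}{134}\right) = \frac{350}{411} - \frac{108}{67} = - \frac{20938}{27537}$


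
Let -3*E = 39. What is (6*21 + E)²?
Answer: 12769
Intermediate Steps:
E = -13 (E = -⅓*39 = -13)
(6*21 + E)² = (6*21 - 13)² = (126 - 13)² = 113² = 12769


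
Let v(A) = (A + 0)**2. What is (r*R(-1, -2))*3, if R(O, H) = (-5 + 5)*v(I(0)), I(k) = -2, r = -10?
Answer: 0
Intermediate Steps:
v(A) = A**2
R(O, H) = 0 (R(O, H) = (-5 + 5)*(-2)**2 = 0*4 = 0)
(r*R(-1, -2))*3 = -10*0*3 = 0*3 = 0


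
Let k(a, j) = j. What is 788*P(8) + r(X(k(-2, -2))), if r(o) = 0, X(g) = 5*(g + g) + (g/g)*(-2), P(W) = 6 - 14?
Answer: -6304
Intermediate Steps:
P(W) = -8
X(g) = -2 + 10*g (X(g) = 5*(2*g) + 1*(-2) = 10*g - 2 = -2 + 10*g)
788*P(8) + r(X(k(-2, -2))) = 788*(-8) + 0 = -6304 + 0 = -6304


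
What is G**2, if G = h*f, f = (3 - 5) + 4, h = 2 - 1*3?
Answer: 4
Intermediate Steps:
h = -1 (h = 2 - 3 = -1)
f = 2 (f = -2 + 4 = 2)
G = -2 (G = -1*2 = -2)
G**2 = (-2)**2 = 4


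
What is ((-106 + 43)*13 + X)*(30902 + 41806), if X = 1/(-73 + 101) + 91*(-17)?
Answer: -1204171719/7 ≈ -1.7202e+8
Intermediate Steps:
X = -43315/28 (X = 1/28 - 1547 = -43315/28 ≈ -1547.0)
((-106 + 43)*13 + X)*(30902 + 41806) = ((-106 + 43)*13 - 43315/28)*(30902 + 41806) = (-63*13 - 43315/28)*72708 = (-819 - 43315/28)*72708 = -66247/28*72708 = -1204171719/7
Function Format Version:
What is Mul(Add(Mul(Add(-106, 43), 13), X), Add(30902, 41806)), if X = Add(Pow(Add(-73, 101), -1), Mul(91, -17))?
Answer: Rational(-1204171719, 7) ≈ -1.7202e+8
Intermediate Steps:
X = Rational(-43315, 28) (X = Add(Pow(28, -1), -1547) = Add(Rational(1, 28), -1547) = Rational(-43315, 28) ≈ -1547.0)
Mul(Add(Mul(Add(-106, 43), 13), X), Add(30902, 41806)) = Mul(Add(Mul(Add(-106, 43), 13), Rational(-43315, 28)), Add(30902, 41806)) = Mul(Add(Mul(-63, 13), Rational(-43315, 28)), 72708) = Mul(Add(-819, Rational(-43315, 28)), 72708) = Mul(Rational(-66247, 28), 72708) = Rational(-1204171719, 7)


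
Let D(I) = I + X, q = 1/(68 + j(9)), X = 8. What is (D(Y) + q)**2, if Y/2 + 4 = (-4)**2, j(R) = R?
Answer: 6076225/5929 ≈ 1024.8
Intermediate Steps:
q = 1/77 (q = 1/(68 + 9) = 1/77 ≈ 0.012987)
Y = 24 (Y = -8 + 2*(-4)**2 = -8 + 2*16 = -8 + 32 = 24)
D(I) = 8 + I (D(I) = I + 8 = 8 + I)
(D(Y) + q)**2 = ((8 + 24) + 1/77)**2 = (32 + 1/77)**2 = (2465/77)**2 = 6076225/5929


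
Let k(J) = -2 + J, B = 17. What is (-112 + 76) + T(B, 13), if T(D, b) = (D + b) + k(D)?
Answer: 9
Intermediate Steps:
T(D, b) = -2 + b + 2*D (T(D, b) = (D + b) + (-2 + D) = -2 + b + 2*D)
(-112 + 76) + T(B, 13) = (-112 + 76) + (-2 + 13 + 2*17) = -36 + (-2 + 13 + 34) = -36 + 45 = 9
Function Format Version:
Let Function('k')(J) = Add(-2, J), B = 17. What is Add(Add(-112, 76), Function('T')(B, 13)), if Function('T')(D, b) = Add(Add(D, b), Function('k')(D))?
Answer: 9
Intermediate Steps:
Function('T')(D, b) = Add(-2, b, Mul(2, D)) (Function('T')(D, b) = Add(Add(D, b), Add(-2, D)) = Add(-2, b, Mul(2, D)))
Add(Add(-112, 76), Function('T')(B, 13)) = Add(Add(-112, 76), Add(-2, 13, Mul(2, 17))) = Add(-36, Add(-2, 13, 34)) = Add(-36, 45) = 9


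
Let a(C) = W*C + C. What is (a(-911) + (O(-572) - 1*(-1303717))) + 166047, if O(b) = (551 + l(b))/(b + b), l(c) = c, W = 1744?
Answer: -137201043/1144 ≈ -1.1993e+5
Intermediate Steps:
O(b) = (551 + b)/(2*b) (O(b) = (551 + b)/(b + b) = (551 + b)/((2*b)) = (551 + b)*(1/(2*b)) = (551 + b)/(2*b))
a(C) = 1745*C (a(C) = 1744*C + C = 1745*C)
(a(-911) + (O(-572) - 1*(-1303717))) + 166047 = (1745*(-911) + ((½)*(551 - 572)/(-572) - 1*(-1303717))) + 166047 = (-1589695 + ((½)*(-1/572)*(-21) + 1303717)) + 166047 = (-1589695 + (21/1144 + 1303717)) + 166047 = (-1589695 + 1491452269/1144) + 166047 = -327158811/1144 + 166047 = -137201043/1144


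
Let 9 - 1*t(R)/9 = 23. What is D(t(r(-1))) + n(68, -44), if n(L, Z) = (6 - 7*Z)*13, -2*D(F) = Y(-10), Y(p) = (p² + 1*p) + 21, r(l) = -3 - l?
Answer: 8053/2 ≈ 4026.5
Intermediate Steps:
t(R) = -126 (t(R) = 81 - 9*23 = 81 - 207 = -126)
Y(p) = 21 + p + p² (Y(p) = (p² + p) + 21 = (p + p²) + 21 = 21 + p + p²)
D(F) = -111/2 (D(F) = -(21 - 10 + (-10)²)/2 = -(21 - 10 + 100)/2 = -½*111 = -111/2)
n(L, Z) = 78 - 91*Z
D(t(r(-1))) + n(68, -44) = -111/2 + (78 - 91*(-44)) = -111/2 + (78 + 4004) = -111/2 + 4082 = 8053/2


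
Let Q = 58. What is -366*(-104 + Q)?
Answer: 16836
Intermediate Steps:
-366*(-104 + Q) = -366*(-104 + 58) = -366*(-46) = 16836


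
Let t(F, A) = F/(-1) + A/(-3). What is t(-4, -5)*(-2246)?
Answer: -38182/3 ≈ -12727.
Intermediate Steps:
t(F, A) = -F - A/3 (t(F, A) = F*(-1) + A*(-1/3) = -F - A/3)
t(-4, -5)*(-2246) = (-1*(-4) - 1/3*(-5))*(-2246) = (4 + 5/3)*(-2246) = (17/3)*(-2246) = -38182/3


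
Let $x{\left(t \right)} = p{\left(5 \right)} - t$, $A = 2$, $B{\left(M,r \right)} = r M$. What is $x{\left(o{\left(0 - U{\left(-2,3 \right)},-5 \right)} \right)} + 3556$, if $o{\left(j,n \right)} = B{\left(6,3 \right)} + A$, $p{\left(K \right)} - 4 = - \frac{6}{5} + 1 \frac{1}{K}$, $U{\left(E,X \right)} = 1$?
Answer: $3539$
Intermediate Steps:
$B{\left(M,r \right)} = M r$
$p{\left(K \right)} = \frac{14}{5} + \frac{1}{K}$ ($p{\left(K \right)} = 4 + \left(- \frac{6}{5} + 1 \frac{1}{K}\right) = 4 + \left(\left(-6\right) \frac{1}{5} + \frac{1}{K}\right) = 4 - \left(\frac{6}{5} - \frac{1}{K}\right) = \frac{14}{5} + \frac{1}{K}$)
$o{\left(j,n \right)} = 20$ ($o{\left(j,n \right)} = 6 \cdot 3 + 2 = 18 + 2 = 20$)
$x{\left(t \right)} = 3 - t$ ($x{\left(t \right)} = \left(\frac{14}{5} + \frac{1}{5}\right) - t = 3 - t$)
$x{\left(o{\left(0 - U{\left(-2,3 \right)},-5 \right)} \right)} + 3556 = \left(3 - 20\right) + 3556 = -17 + 3556 = 3539$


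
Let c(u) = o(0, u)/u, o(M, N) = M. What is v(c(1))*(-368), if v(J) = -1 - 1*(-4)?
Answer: -1104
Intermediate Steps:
c(u) = 0 (c(u) = 0/u = 0)
v(J) = 3 (v(J) = -1 + 4 = 3)
v(c(1))*(-368) = 3*(-368) = -1104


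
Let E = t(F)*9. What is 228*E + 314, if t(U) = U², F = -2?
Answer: 8522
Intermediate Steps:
E = 36 (E = (-2)²*9 = 4*9 = 36)
228*E + 314 = 228*36 + 314 = 8208 + 314 = 8522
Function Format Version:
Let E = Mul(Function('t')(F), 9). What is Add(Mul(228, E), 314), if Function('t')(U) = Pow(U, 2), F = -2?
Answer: 8522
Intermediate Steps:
E = 36 (E = Mul(Pow(-2, 2), 9) = Mul(4, 9) = 36)
Add(Mul(228, E), 314) = Add(Mul(228, 36), 314) = Add(8208, 314) = 8522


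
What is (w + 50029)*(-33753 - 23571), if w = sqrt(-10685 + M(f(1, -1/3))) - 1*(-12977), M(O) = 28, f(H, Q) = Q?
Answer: -3611755944 - 57324*I*sqrt(10657) ≈ -3.6118e+9 - 5.9177e+6*I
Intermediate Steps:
w = 12977 + I*sqrt(10657) (w = sqrt(-10685 + 28) - 1*(-12977) = sqrt(-10657) + 12977 = I*sqrt(10657) + 12977 = 12977 + I*sqrt(10657) ≈ 12977.0 + 103.23*I)
(w + 50029)*(-33753 - 23571) = ((12977 + I*sqrt(10657)) + 50029)*(-33753 - 23571) = (63006 + I*sqrt(10657))*(-57324) = -3611755944 - 57324*I*sqrt(10657)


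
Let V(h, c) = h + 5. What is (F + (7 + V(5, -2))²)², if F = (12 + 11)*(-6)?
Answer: 22801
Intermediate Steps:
V(h, c) = 5 + h
F = -138 (F = 23*(-6) = -138)
(F + (7 + V(5, -2))²)² = (-138 + (7 + (5 + 5))²)² = (-138 + (7 + 10)²)² = (-138 + 17²)² = (-138 + 289)² = 151² = 22801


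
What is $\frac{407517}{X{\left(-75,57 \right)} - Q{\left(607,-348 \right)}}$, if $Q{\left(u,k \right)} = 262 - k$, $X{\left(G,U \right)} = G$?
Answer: $- \frac{407517}{685} \approx -594.92$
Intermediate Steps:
$\frac{407517}{X{\left(-75,57 \right)} - Q{\left(607,-348 \right)}} = \frac{407517}{-75 - \left(262 - -348\right)} = \frac{407517}{-75 - \left(262 + 348\right)} = \frac{407517}{-75 - 610} = \frac{407517}{-685} = 407517 \left(- \frac{1}{685}\right) = - \frac{407517}{685}$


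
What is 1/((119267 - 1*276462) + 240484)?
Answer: 1/83289 ≈ 1.2006e-5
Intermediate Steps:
1/((119267 - 1*276462) + 240484) = 1/((119267 - 276462) + 240484) = 1/(-157195 + 240484) = 1/83289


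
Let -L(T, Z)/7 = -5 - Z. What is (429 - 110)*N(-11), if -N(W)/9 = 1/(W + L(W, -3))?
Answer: -957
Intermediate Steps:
L(T, Z) = 35 + 7*Z (L(T, Z) = -7*(-5 - Z) = 35 + 7*Z)
N(W) = -9/(14 + W) (N(W) = -9/(W + (35 + 7*(-3))) = -9/(W + (35 - 21)) = -9/(W + 14) = -9/(14 + W))
(429 - 110)*N(-11) = (429 - 110)*(-9/(14 - 11)) = 319*(-9/3) = 319*(-9*⅓) = 319*(-3) = -957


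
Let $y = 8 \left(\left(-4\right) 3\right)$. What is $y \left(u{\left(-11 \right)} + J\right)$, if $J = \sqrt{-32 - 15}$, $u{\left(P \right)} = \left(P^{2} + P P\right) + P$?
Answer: $-22176 - 96 i \sqrt{47} \approx -22176.0 - 658.14 i$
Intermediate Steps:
$u{\left(P \right)} = P + 2 P^{2}$ ($u{\left(P \right)} = \left(P^{2} + P^{2}\right) + P = 2 P^{2} + P = P + 2 P^{2}$)
$J = i \sqrt{47}$ ($J = \sqrt{-47} = i \sqrt{47} \approx 6.8557 i$)
$y = -96$ ($y = 8 \left(-12\right) = -96$)
$y \left(u{\left(-11 \right)} + J\right) = - 96 \left(- 11 \left(1 + 2 \left(-11\right)\right) + i \sqrt{47}\right) = - 96 \left(- 11 \left(1 - 22\right) + i \sqrt{47}\right) = - 96 \left(\left(-11\right) \left(-21\right) + i \sqrt{47}\right) = - 96 \left(231 + i \sqrt{47}\right) = -22176 - 96 i \sqrt{47}$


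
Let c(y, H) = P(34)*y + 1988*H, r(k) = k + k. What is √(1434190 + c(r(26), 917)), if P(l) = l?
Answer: 9*√40234 ≈ 1805.3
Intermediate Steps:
r(k) = 2*k
c(y, H) = 34*y + 1988*H
√(1434190 + c(r(26), 917)) = √(1434190 + (34*(2*26) + 1988*917)) = √(1434190 + (34*52 + 1822996)) = √(1434190 + (1768 + 1822996)) = √(1434190 + 1824764) = √3258954 = 9*√40234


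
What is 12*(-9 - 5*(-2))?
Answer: 12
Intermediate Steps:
12*(-9 - 5*(-2)) = 12*(-9 + 10) = 12*1 = 12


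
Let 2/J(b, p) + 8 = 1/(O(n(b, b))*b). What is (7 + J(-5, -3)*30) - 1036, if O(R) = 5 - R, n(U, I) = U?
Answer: -415629/401 ≈ -1036.5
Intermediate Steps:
J(b, p) = 2/(-8 + 1/(b*(5 - b))) (J(b, p) = 2/(-8 + 1/((5 - b)*b)) = 2/(-8 + 1/(b*(5 - b))))
(7 + J(-5, -3)*30) - 1036 = (7 - 2*(-5)*(-5 - 5)/(1 + 8*(-5)*(-5 - 5))*30) - 1036 = (7 - 2*(-5)*(-10)/(1 + 8*(-5)*(-10))*30) - 1036 = (7 - 2*(-5)*(-10)/(1 + 400)*30) - 1036 = (7 - 2*(-5)*(-10)/401*30) - 1036 = (7 - 2*(-5)*1/401*(-10)*30) - 1036 = (7 - 100/401*30) - 1036 = (7 - 3000/401) - 1036 = -193/401 - 1036 = -415629/401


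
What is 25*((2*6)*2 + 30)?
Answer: 1350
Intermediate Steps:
25*((2*6)*2 + 30) = 25*(12*2 + 30) = 25*(24 + 30) = 25*54 = 1350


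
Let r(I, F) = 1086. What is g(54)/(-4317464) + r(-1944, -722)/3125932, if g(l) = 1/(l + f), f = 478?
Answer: 623605083749/1794981150567584 ≈ 0.00034742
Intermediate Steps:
g(l) = 1/(478 + l) (g(l) = 1/(l + 478) = 1/(478 + l))
g(54)/(-4317464) + r(-1944, -722)/3125932 = 1/((478 + 54)*(-4317464)) + 1086/3125932 = -1/4317464/532 + 1086*(1/3125932) = (1/532)*(-1/4317464) + 543/1562966 = -1/2296890848 + 543/1562966 = 623605083749/1794981150567584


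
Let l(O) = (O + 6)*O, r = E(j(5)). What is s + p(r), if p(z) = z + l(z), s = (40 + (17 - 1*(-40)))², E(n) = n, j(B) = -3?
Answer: 9397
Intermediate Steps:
r = -3
l(O) = O*(6 + O) (l(O) = (6 + O)*O = O*(6 + O))
s = 9409 (s = (40 + (17 + 40))² = (40 + 57)² = 97² = 9409)
p(z) = z + z*(6 + z)
s + p(r) = 9409 - 3*(7 - 3) = 9409 - 3*4 = 9409 - 12 = 9397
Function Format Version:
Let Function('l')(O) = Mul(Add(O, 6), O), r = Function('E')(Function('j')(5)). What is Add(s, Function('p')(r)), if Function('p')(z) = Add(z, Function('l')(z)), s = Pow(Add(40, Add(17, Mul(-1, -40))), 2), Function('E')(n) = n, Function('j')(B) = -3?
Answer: 9397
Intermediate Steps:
r = -3
Function('l')(O) = Mul(O, Add(6, O)) (Function('l')(O) = Mul(Add(6, O), O) = Mul(O, Add(6, O)))
s = 9409 (s = Pow(Add(40, Add(17, 40)), 2) = Pow(Add(40, 57), 2) = Pow(97, 2) = 9409)
Function('p')(z) = Add(z, Mul(z, Add(6, z)))
Add(s, Function('p')(r)) = Add(9409, Mul(-3, Add(7, -3))) = Add(9409, Mul(-3, 4)) = Add(9409, -12) = 9397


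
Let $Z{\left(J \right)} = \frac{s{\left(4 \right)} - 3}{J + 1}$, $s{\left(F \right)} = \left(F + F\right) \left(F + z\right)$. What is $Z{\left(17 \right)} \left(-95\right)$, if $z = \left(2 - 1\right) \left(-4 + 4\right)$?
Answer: $- \frac{2755}{18} \approx -153.06$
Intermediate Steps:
$z = 0$ ($z = 1 \cdot 0 = 0$)
$s{\left(F \right)} = 2 F^{2}$ ($s{\left(F \right)} = \left(F + F\right) \left(F + 0\right) = 2 F F = 2 F^{2}$)
$Z{\left(J \right)} = \frac{29}{1 + J}$ ($Z{\left(J \right)} = \frac{2 \cdot 4^{2} - 3}{J + 1} = \frac{2 \cdot 16 - 3}{1 + J} = \frac{32 - 3}{1 + J} = \frac{29}{1 + J}$)
$Z{\left(17 \right)} \left(-95\right) = \frac{29}{1 + 17} \left(-95\right) = \frac{29}{18} \left(-95\right) = - \frac{2755}{18}$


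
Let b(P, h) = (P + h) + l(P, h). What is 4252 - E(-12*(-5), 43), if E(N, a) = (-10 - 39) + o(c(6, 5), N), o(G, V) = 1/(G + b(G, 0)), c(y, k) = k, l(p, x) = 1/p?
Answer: 219346/51 ≈ 4300.9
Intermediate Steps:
b(P, h) = P + h + 1/P (b(P, h) = (P + h) + 1/P = P + h + 1/P)
o(G, V) = 1/(1/G + 2*G) (o(G, V) = 1/(G + (G + 0 + 1/G)) = 1/(G + (G + 1/G)) = 1/(1/G + 2*G))
E(N, a) = -2494/51 (E(N, a) = (-10 - 39) + 5/(1 + 2*5**2) = -49 + 5/(1 + 2*25) = -49 + 5/(1 + 50) = -49 + 5/51 = -2494/51)
4252 - E(-12*(-5), 43) = 4252 - 1*(-2494/51) = 4252 + 2494/51 = 219346/51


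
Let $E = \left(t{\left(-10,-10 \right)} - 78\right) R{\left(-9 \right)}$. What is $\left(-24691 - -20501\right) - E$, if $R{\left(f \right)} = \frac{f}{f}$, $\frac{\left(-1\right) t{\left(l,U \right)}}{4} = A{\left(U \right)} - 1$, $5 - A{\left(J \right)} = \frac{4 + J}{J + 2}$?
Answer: $-4099$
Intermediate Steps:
$A{\left(J \right)} = 5 - \frac{4 + J}{2 + J}$ ($A{\left(J \right)} = 5 - \frac{4 + J}{J + 2} = 5 - \frac{4 + J}{2 + J}$)
$t{\left(l,U \right)} = 4 - \frac{8 \left(3 + 2 U\right)}{2 + U}$ ($t{\left(l,U \right)} = - 4 \left(\frac{2 \left(3 + 2 U\right)}{2 + U} - 1\right) = - 4 \left(-1 + \frac{2 \left(3 + 2 U\right)}{2 + U}\right) = 4 - \frac{8 \left(3 + 2 U\right)}{2 + U}$)
$R{\left(f \right)} = 1$
$E = -91$ ($E = \left(\frac{4 \left(-4 - -30\right)}{2 - 10} - 78\right) 1 = \left(\frac{4 \left(-4 + 30\right)}{-8} - 78\right) 1 = \left(4 \left(- \frac{1}{8}\right) 26 - 78\right) 1 = \left(-13 - 78\right) 1 = \left(-91\right) 1 = -91$)
$\left(-24691 - -20501\right) - E = \left(-24691 - -20501\right) - -91 = \left(-24691 + 20501\right) + 91 = -4190 + 91 = -4099$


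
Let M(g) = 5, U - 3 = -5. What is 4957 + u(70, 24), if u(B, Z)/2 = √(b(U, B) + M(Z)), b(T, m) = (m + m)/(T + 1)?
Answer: 4957 + 6*I*√15 ≈ 4957.0 + 23.238*I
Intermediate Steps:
U = -2 (U = 3 - 5 = -2)
b(T, m) = 2*m/(1 + T) (b(T, m) = (2*m)/(1 + T) = 2*m/(1 + T))
u(B, Z) = 2*√(5 - 2*B) (u(B, Z) = 2*√(2*B/(1 - 2) + 5) = 2*√(2*B/(-1) + 5) = 2*√(2*B*(-1) + 5) = 2*√(-2*B + 5) = 2*√(5 - 2*B))
4957 + u(70, 24) = 4957 + 2*√(5 - 2*70) = 4957 + 2*√(5 - 140) = 4957 + 2*√(-135) = 4957 + 2*(3*I*√15) = 4957 + 6*I*√15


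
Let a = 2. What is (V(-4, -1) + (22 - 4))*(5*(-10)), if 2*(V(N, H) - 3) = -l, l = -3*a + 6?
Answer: -1050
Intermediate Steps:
l = 0 (l = -3*2 + 6 = -6 + 6 = 0)
V(N, H) = 3 (V(N, H) = 3 + (-1*0)/2 = 3 + (½)*0 = 3 + 0 = 3)
(V(-4, -1) + (22 - 4))*(5*(-10)) = (3 + (22 - 4))*(5*(-10)) = (3 + 18)*(-50) = 21*(-50) = -1050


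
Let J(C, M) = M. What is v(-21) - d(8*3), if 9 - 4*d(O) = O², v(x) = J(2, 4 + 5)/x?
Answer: 3957/28 ≈ 141.32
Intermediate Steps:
v(x) = 9/x (v(x) = (4 + 5)/x = 9/x)
d(O) = 9/4 - O²/4
v(-21) - d(8*3) = 9/(-21) - (9/4 - (8*3)²/4) = 9*(-1/21) - (9/4 - ¼*24²) = -3/7 - (9/4 - ¼*576) = -3/7 - (9/4 - 144) = -3/7 - 1*(-567/4) = -3/7 + 567/4 = 3957/28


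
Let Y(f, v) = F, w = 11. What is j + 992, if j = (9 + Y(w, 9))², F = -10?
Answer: 993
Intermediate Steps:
Y(f, v) = -10
j = 1 (j = (9 - 10)² = (-1)² = 1)
j + 992 = 1 + 992 = 993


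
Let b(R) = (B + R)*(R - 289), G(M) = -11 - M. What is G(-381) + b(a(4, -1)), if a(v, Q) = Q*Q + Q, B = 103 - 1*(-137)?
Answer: -68990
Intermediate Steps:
B = 240 (B = 103 + 137 = 240)
a(v, Q) = Q + Q² (a(v, Q) = Q² + Q = Q + Q²)
b(R) = (-289 + R)*(240 + R) (b(R) = (240 + R)*(R - 289) = (240 + R)*(-289 + R) = (-289 + R)*(240 + R))
G(-381) + b(a(4, -1)) = (-11 - 1*(-381)) + (-69360 + (-(1 - 1))² - (-49)*(1 - 1)) = (-11 + 381) + (-69360 + (-1*0)² - (-49)*0) = 370 + (-69360 + 0² - 49*0) = 370 + (-69360 + 0 + 0) = 370 - 69360 = -68990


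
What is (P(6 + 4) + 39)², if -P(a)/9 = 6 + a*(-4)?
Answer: 119025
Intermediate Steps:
P(a) = -54 + 36*a (P(a) = -9*(6 + a*(-4)) = -9*(6 - 4*a) = -54 + 36*a)
(P(6 + 4) + 39)² = ((-54 + 36*(6 + 4)) + 39)² = ((-54 + 36*10) + 39)² = ((-54 + 360) + 39)² = (306 + 39)² = 345² = 119025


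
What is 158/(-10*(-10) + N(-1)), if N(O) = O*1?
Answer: 158/99 ≈ 1.5960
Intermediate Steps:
N(O) = O
158/(-10*(-10) + N(-1)) = 158/(-10*(-10) - 1) = 158/(100 - 1) = 158/99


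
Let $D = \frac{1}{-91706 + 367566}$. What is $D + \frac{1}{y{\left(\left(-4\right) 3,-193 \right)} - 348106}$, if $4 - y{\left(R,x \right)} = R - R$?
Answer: $\frac{36121}{48013708860} \approx 7.5231 \cdot 10^{-7}$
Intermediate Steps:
$y{\left(R,x \right)} = 4$ ($y{\left(R,x \right)} = 4 - \left(R - R\right) = 4 - 0 = 4 + 0 = 4$)
$D = \frac{1}{275860} \approx 3.625 \cdot 10^{-6}$
$D + \frac{1}{y{\left(\left(-4\right) 3,-193 \right)} - 348106} = \frac{1}{275860} + \frac{1}{4 - 348106} = \frac{1}{275860} + \frac{1}{-348102} = \frac{1}{275860} - \frac{1}{348102} = \frac{36121}{48013708860}$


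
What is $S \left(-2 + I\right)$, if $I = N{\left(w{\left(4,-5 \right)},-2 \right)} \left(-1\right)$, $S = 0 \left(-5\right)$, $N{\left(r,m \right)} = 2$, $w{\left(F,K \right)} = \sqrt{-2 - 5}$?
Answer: $0$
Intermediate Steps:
$w{\left(F,K \right)} = i \sqrt{7}$ ($w{\left(F,K \right)} = \sqrt{-7} = i \sqrt{7}$)
$S = 0$
$I = -2$ ($I = 2 \left(-1\right) = -2$)
$S \left(-2 + I\right) = 0 \left(-2 - 2\right) = 0 \left(-4\right) = 0$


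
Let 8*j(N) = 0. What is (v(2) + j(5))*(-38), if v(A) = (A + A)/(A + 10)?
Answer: -38/3 ≈ -12.667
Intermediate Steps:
j(N) = 0 (j(N) = (⅛)*0 = 0)
v(A) = 2*A/(10 + A) (v(A) = (2*A)/(10 + A) = 2*A/(10 + A))
(v(2) + j(5))*(-38) = (2*2/(10 + 2) + 0)*(-38) = (2*2/12 + 0)*(-38) = (2*2*(1/12) + 0)*(-38) = (⅓ + 0)*(-38) = (⅓)*(-38) = -38/3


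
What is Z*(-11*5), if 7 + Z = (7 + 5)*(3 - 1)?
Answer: -935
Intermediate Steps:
Z = 17 (Z = -7 + (7 + 5)*(3 - 1) = -7 + 12*2 = -7 + 24 = 17)
Z*(-11*5) = 17*(-11*5) = 17*(-55) = -935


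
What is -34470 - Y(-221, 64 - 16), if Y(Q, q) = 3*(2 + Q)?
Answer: -33813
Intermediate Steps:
Y(Q, q) = 6 + 3*Q
-34470 - Y(-221, 64 - 16) = -34470 - (6 + 3*(-221)) = -34470 - (6 - 663) = -34470 - 1*(-657) = -34470 + 657 = -33813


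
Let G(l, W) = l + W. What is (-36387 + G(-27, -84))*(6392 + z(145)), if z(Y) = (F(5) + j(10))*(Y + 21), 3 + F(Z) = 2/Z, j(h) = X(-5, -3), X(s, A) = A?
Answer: -996833376/5 ≈ -1.9937e+8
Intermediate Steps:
j(h) = -3
F(Z) = -3 + 2/Z
G(l, W) = W + l
z(Y) = -588/5 - 28*Y/5 (z(Y) = ((-3 + 2/5) - 3)*(Y + 21) = ((-3 + 2*(1/5)) - 3)*(21 + Y) = ((-3 + 2/5) - 3)*(21 + Y) = (-13/5 - 3)*(21 + Y) = -28*(21 + Y)/5 = -588/5 - 28*Y/5)
(-36387 + G(-27, -84))*(6392 + z(145)) = (-36387 + (-84 - 27))*(6392 + (-588/5 - 28/5*145)) = (-36387 - 111)*(6392 + (-588/5 - 812)) = -36498*(6392 - 4648/5) = -36498*27312/5 = -996833376/5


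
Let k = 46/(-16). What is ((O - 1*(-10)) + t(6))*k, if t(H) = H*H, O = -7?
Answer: -897/8 ≈ -112.13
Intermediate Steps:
t(H) = H²
k = -23/8 (k = 46*(-1/16) = -23/8 ≈ -2.8750)
((O - 1*(-10)) + t(6))*k = ((-7 - 1*(-10)) + 6²)*(-23/8) = ((-7 + 10) + 36)*(-23/8) = (3 + 36)*(-23/8) = 39*(-23/8) = -897/8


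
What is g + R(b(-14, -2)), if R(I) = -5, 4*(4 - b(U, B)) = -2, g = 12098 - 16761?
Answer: -4668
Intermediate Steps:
g = -4663
b(U, B) = 9/2 (b(U, B) = 4 - ¼*(-2) = 4 + ½ = 9/2)
g + R(b(-14, -2)) = -4663 - 5 = -4668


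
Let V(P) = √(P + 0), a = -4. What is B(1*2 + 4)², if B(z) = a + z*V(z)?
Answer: 232 - 48*√6 ≈ 114.42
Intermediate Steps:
V(P) = √P
B(z) = -4 + z^(3/2) (B(z) = -4 + z*√z = -4 + z^(3/2))
B(1*2 + 4)² = (-4 + (1*2 + 4)^(3/2))² = (-4 + (2 + 4)^(3/2))² = (-4 + 6^(3/2))² = (-4 + 6*√6)²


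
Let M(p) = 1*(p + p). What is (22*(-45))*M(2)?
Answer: -3960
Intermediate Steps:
M(p) = 2*p (M(p) = 1*(2*p) = 2*p)
(22*(-45))*M(2) = (22*(-45))*(2*2) = -990*4 = -3960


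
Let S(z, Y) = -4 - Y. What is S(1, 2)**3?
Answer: -216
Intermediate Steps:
S(1, 2)**3 = (-4 - 1*2)**3 = (-4 - 2)**3 = (-6)**3 = -216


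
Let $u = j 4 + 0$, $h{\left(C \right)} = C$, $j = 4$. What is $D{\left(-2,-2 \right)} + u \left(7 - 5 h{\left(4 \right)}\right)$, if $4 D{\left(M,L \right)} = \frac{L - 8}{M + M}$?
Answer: $- \frac{1659}{8} \approx -207.38$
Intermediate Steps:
$D{\left(M,L \right)} = \frac{-8 + L}{8 M}$ ($D{\left(M,L \right)} = \frac{\left(L - 8\right) \frac{1}{M + M}}{4} = \frac{\left(-8 + L\right) \frac{1}{2 M}}{4} = \frac{\frac{1}{2} \frac{1}{M} \left(-8 + L\right)}{4} = \frac{-8 + L}{8 M}$)
$u = 16$ ($u = 4 \cdot 4 + 0 = 16 + 0 = 16$)
$D{\left(-2,-2 \right)} + u \left(7 - 5 h{\left(4 \right)}\right) = \frac{-8 - 2}{8 \left(-2\right)} + 16 \left(7 - 20\right) = \frac{1}{8} \left(- \frac{1}{2}\right) \left(-10\right) + 16 \left(7 - 20\right) = \frac{5}{8} + 16 \left(-13\right) = \frac{5}{8} - 208 = - \frac{1659}{8}$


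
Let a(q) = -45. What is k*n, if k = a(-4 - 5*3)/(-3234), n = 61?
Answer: 915/1078 ≈ 0.84879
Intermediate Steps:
k = 15/1078 (k = -45/(-3234) = -45*(-1/3234) = 15/1078 ≈ 0.013915)
k*n = (15/1078)*61 = 915/1078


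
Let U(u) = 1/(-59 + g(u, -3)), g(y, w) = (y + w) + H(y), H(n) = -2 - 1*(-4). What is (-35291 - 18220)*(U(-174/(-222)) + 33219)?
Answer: -3894679982712/2191 ≈ -1.7776e+9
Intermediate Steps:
H(n) = 2 (H(n) = -2 + 4 = 2)
g(y, w) = 2 + w + y (g(y, w) = (y + w) + 2 = (w + y) + 2 = 2 + w + y)
U(u) = 1/(-60 + u) (U(u) = 1/(-59 + (2 - 3 + u)) = 1/(-59 + (-1 + u)) = 1/(-60 + u))
(-35291 - 18220)*(U(-174/(-222)) + 33219) = (-35291 - 18220)*(1/(-60 - 174/(-222)) + 33219) = -53511*(1/(-60 - 174*(-1/222)) + 33219) = -53511*(1/(-60 + 29/37) + 33219) = -53511*(1/(-2191/37) + 33219) = -53511*(-37/2191 + 33219) = -53511*72782792/2191 = -3894679982712/2191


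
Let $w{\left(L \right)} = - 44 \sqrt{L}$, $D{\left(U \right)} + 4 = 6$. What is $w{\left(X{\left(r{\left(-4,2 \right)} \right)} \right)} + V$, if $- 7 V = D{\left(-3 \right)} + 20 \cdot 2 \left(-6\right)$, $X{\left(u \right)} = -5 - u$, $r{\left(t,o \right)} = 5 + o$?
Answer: $34 - 88 i \sqrt{3} \approx 34.0 - 152.42 i$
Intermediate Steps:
$D{\left(U \right)} = 2$ ($D{\left(U \right)} = -4 + 6 = 2$)
$V = 34$ ($V = - \frac{2 + 20 \cdot 2 \left(-6\right)}{7} = - \frac{2 + 20 \left(-12\right)}{7} = - \frac{2 - 240}{7} = \left(- \frac{1}{7}\right) \left(-238\right) = 34$)
$w{\left(X{\left(r{\left(-4,2 \right)} \right)} \right)} + V = - 44 \sqrt{-5 - \left(5 + 2\right)} + 34 = - 44 \sqrt{-5 - 7} + 34 = - 44 \sqrt{-12} + 34 = - 44 \cdot 2 i \sqrt{3} + 34 = - 88 i \sqrt{3} + 34 = 34 - 88 i \sqrt{3}$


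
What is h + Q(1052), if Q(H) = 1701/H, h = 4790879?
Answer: 5040006409/1052 ≈ 4.7909e+6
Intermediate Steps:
h + Q(1052) = 4790879 + 1701/1052 = 5040006409/1052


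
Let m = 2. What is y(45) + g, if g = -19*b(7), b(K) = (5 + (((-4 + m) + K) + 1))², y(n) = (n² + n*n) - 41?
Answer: 1710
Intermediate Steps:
y(n) = -41 + 2*n² (y(n) = (n² + n²) - 41 = 2*n² - 41 = -41 + 2*n²)
b(K) = (4 + K)² (b(K) = (5 + (((-4 + 2) + K) + 1))² = (5 + ((-2 + K) + 1))² = (5 + (-1 + K))² = (4 + K)²)
g = -2299 (g = -19*(4 + 7)² = -19*11² = -19*121 = -2299)
y(45) + g = (-41 + 2*45²) - 2299 = (-41 + 2*2025) - 2299 = (-41 + 4050) - 2299 = 4009 - 2299 = 1710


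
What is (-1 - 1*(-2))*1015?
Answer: 1015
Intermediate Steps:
(-1 - 1*(-2))*1015 = (-1 + 2)*1015 = 1*1015 = 1015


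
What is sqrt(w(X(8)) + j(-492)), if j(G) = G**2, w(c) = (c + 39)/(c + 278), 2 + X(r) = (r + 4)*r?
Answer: sqrt(8374458513)/186 ≈ 492.00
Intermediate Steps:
X(r) = -2 + r*(4 + r) (X(r) = -2 + (r + 4)*r = -2 + (4 + r)*r = -2 + r*(4 + r))
w(c) = (39 + c)/(278 + c)
sqrt(w(X(8)) + j(-492)) = sqrt((39 + (-2 + 8**2 + 4*8))/(278 + (-2 + 8**2 + 4*8)) + (-492)**2) = sqrt((39 + (-2 + 64 + 32))/(278 + (-2 + 64 + 32)) + 242064) = sqrt((39 + 94)/(278 + 94) + 242064) = sqrt(133/372 + 242064) = sqrt(90047941/372) = sqrt(8374458513)/186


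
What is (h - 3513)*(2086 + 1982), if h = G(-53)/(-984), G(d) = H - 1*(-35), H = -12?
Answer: -1171860285/82 ≈ -1.4291e+7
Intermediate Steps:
G(d) = 23 (G(d) = -12 - 1*(-35) = -12 + 35 = 23)
h = -23/984 (h = 23/(-984) = 23*(-1/984) = -23/984 ≈ -0.023374)
(h - 3513)*(2086 + 1982) = (-23/984 - 3513)*(2086 + 1982) = -3456815/984*4068 = -1171860285/82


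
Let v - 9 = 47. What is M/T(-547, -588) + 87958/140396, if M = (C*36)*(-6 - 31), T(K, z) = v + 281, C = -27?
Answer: 2539421795/23656726 ≈ 107.34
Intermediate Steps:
v = 56 (v = 9 + 47 = 56)
T(K, z) = 337 (T(K, z) = 56 + 281 = 337)
M = 35964 (M = (-27*36)*(-6 - 31) = -972*(-37) = 35964)
M/T(-547, -588) + 87958/140396 = 35964/337 + 87958/140396 = 35964*(1/337) + 87958*(1/140396) = 35964/337 + 43979/70198 = 2539421795/23656726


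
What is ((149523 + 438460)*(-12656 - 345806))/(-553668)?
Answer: 105384781073/276834 ≈ 3.8068e+5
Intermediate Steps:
((149523 + 438460)*(-12656 - 345806))/(-553668) = (587983*(-358462))*(-1/553668) = -210769562146*(-1/553668) = 105384781073/276834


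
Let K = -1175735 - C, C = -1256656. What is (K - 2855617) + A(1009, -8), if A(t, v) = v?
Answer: -2774704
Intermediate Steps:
K = 80921 (K = -1175735 - 1*(-1256656) = -1175735 + 1256656 = 80921)
(K - 2855617) + A(1009, -8) = (80921 - 2855617) - 8 = -2774696 - 8 = -2774704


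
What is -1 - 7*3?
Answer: -22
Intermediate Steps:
-1 - 7*3 = -1 - 21 = -22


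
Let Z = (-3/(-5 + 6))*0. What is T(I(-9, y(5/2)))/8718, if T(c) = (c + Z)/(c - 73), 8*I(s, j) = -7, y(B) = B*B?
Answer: 7/5152338 ≈ 1.3586e-6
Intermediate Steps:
y(B) = B²
I(s, j) = -7/8 (I(s, j) = (⅛)*(-7) = -7/8)
Z = 0 (Z = (-3/1)*0 = (1*(-3))*0 = -3*0 = 0)
T(c) = c/(-73 + c) (T(c) = (c + 0)/(c - 73) = c/(-73 + c))
T(I(-9, y(5/2)))/8718 = -7/(8*(-73 - 7/8))/8718 = -7/(8*(-591/8))*(1/8718) = -7/8*(-8/591)*(1/8718) = (7/591)*(1/8718) = 7/5152338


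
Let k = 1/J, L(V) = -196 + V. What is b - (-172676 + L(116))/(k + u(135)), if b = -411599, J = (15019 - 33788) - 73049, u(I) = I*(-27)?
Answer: -137768420521397/334676611 ≈ -4.1165e+5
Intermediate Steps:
u(I) = -27*I
J = -91818 (J = -18769 - 73049 = -91818)
k = -1/91818 (k = 1/(-91818) = -1/91818 ≈ -1.0891e-5)
b - (-172676 + L(116))/(k + u(135)) = -411599 - (-172676 + (-196 + 116))/(-1/91818 - 27*135) = -411599 - (-172676 - 80)/(-1/91818 - 3645) = -411599 - (-172756)/(-334676611/91818) = -411599 - (-172756)*(-91818)/334676611 = -411599 - 1*15862110408/334676611 = -411599 - 15862110408/334676611 = -137768420521397/334676611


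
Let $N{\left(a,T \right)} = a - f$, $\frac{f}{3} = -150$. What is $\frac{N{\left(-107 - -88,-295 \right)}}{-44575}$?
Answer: $- \frac{431}{44575} \approx -0.0096691$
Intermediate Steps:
$f = -450$ ($f = 3 \left(-150\right) = -450$)
$N{\left(a,T \right)} = 450 + a$ ($N{\left(a,T \right)} = a - -450 = a + 450 = 450 + a$)
$\frac{N{\left(-107 - -88,-295 \right)}}{-44575} = \frac{450 - 19}{-44575} = \left(450 + \left(-107 + 88\right)\right) \left(- \frac{1}{44575}\right) = \left(450 - 19\right) \left(- \frac{1}{44575}\right) = 431 \left(- \frac{1}{44575}\right) = - \frac{431}{44575}$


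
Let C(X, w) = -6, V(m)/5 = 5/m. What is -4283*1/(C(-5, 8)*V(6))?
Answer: 4283/25 ≈ 171.32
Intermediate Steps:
V(m) = 25/m (V(m) = 5*(5/m) = 25/m)
-4283*1/(C(-5, 8)*V(6)) = -4283/((-150/6)) = -4283/((-6*25/6)) = -4283/(-25) = -4283*(-1/25) = 4283/25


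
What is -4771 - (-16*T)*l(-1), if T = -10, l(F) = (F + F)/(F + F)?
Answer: -4931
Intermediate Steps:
l(F) = 1 (l(F) = (2*F)/((2*F)) = (2*F)*(1/(2*F)) = 1)
-4771 - (-16*T)*l(-1) = -4771 - (-16*(-10)) = -4771 - 160 = -4931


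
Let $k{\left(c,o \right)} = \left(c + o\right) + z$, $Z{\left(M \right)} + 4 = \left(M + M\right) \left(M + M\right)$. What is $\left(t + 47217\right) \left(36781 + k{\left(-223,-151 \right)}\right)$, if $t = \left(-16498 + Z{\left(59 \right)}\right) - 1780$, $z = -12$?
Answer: $1559853305$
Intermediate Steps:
$Z{\left(M \right)} = -4 + 4 M^{2}$ ($Z{\left(M \right)} = -4 + \left(M + M\right) \left(M + M\right) = -4 + 2 M 2 M = -4 + 4 M^{2}$)
$k{\left(c,o \right)} = -12 + c + o$ ($k{\left(c,o \right)} = \left(c + o\right) - 12 = -12 + c + o$)
$t = -4358$ ($t = \left(-16498 - \left(4 - 4 \cdot 59^{2}\right)\right) - 1780 = \left(-16498 + \left(-4 + 4 \cdot 3481\right)\right) - 1780 = \left(-16498 + \left(-4 + 13924\right)\right) - 1780 = \left(-16498 + 13920\right) - 1780 = -2578 - 1780 = -4358$)
$\left(t + 47217\right) \left(36781 + k{\left(-223,-151 \right)}\right) = \left(-4358 + 47217\right) \left(36781 - 386\right) = 42859 \left(36781 - 386\right) = 42859 \cdot 36395 = 1559853305$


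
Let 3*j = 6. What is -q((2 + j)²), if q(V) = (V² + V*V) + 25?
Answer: -537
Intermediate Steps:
j = 2 (j = (⅓)*6 = 2)
q(V) = 25 + 2*V² (q(V) = (V² + V²) + 25 = 2*V² + 25 = 25 + 2*V²)
-q((2 + j)²) = -(25 + 2*((2 + 2)²)²) = -(25 + 2*(4²)²) = -(25 + 2*16²) = -(25 + 2*256) = -(25 + 512) = -1*537 = -537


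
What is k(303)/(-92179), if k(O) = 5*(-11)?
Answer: 55/92179 ≈ 0.00059666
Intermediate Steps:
k(O) = -55
k(303)/(-92179) = -55/(-92179) = -55*(-1/92179) = 55/92179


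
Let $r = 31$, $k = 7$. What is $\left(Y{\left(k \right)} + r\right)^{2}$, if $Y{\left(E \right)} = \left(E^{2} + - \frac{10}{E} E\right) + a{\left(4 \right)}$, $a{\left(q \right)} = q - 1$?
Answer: $5329$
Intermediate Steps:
$a{\left(q \right)} = -1 + q$
$Y{\left(E \right)} = -7 + E^{2}$ ($Y{\left(E \right)} = \left(E^{2} + - \frac{10}{E} E\right) + \left(-1 + 4\right) = \left(E^{2} - 10\right) + 3 = \left(-10 + E^{2}\right) + 3 = -7 + E^{2}$)
$\left(Y{\left(k \right)} + r\right)^{2} = \left(\left(-7 + 7^{2}\right) + 31\right)^{2} = \left(\left(-7 + 49\right) + 31\right)^{2} = \left(42 + 31\right)^{2} = 73^{2} = 5329$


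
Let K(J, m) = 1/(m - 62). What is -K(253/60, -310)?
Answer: 1/372 ≈ 0.0026882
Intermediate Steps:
K(J, m) = 1/(-62 + m)
-K(253/60, -310) = -1/(-62 - 310) = -1/(-372) = -1*(-1/372) = 1/372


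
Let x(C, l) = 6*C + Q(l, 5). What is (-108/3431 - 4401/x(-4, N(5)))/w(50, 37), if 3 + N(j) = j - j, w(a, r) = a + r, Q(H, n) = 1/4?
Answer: 20129688/9452405 ≈ 2.1296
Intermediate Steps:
Q(H, n) = ¼
N(j) = -3 (N(j) = -3 + (j - j) = -3 + 0 = -3)
x(C, l) = ¼ + 6*C (x(C, l) = 6*C + ¼ = ¼ + 6*C)
(-108/3431 - 4401/x(-4, N(5)))/w(50, 37) = (-108/3431 - 4401/(¼ + 6*(-4)))/(50 + 37) = (-108*1/3431 - 4401/(¼ - 24))/87 = (-108/3431 - 4401/(-95/4))*(1/87) = (-108/3431 - 4401*(-4/95))*(1/87) = (-108/3431 + 17604/95)*(1/87) = (60389064/325945)*(1/87) = 20129688/9452405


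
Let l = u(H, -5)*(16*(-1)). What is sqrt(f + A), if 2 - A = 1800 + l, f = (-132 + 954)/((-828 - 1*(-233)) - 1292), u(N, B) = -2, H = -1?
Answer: 4*I*sqrt(45262211)/629 ≈ 42.784*I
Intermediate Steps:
l = 32 (l = -32*(-1) = -2*(-16) = 32)
f = -274/629 (f = 822/((-828 + 233) - 1292) = 822/(-595 - 1292) = 822/(-1887) = 822*(-1/1887) = -274/629 ≈ -0.43561)
A = -1830 (A = 2 - (1800 + 32) = 2 - 1*1832 = 2 - 1832 = -1830)
sqrt(f + A) = sqrt(-274/629 - 1830) = sqrt(-1151344/629) = 4*I*sqrt(45262211)/629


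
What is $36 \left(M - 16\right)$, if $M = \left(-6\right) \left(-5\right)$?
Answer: $504$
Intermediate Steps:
$M = 30$
$36 \left(M - 16\right) = 36 \left(30 - 16\right) = 36 \cdot 14 = 504$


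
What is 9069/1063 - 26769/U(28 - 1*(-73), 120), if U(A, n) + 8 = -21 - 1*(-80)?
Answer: -9330976/18071 ≈ -516.35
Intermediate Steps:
U(A, n) = 51 (U(A, n) = -8 + (-21 - 1*(-80)) = -8 + (-21 + 80) = -8 + 59 = 51)
9069/1063 - 26769/U(28 - 1*(-73), 120) = 9069/1063 - 26769/51 = 9069*(1/1063) - 26769*1/51 = 9069/1063 - 8923/17 = -9330976/18071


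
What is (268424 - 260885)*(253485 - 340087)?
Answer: -652892478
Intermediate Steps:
(268424 - 260885)*(253485 - 340087) = 7539*(-86602) = -652892478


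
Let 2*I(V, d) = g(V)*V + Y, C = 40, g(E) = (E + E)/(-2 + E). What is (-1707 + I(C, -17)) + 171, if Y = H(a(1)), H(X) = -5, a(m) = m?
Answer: -56863/38 ≈ -1496.4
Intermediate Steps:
g(E) = 2*E/(-2 + E) (g(E) = (2*E)/(-2 + E) = 2*E/(-2 + E))
Y = -5
I(V, d) = -5/2 + V**2/(-2 + V) (I(V, d) = ((2*V/(-2 + V))*V - 5)/2 = (2*V**2/(-2 + V) - 5)/2 = (-5 + 2*V**2/(-2 + V))/2 = -5/2 + V**2/(-2 + V))
(-1707 + I(C, -17)) + 171 = (-1707 + (5 + 40**2 - 5/2*40)/(-2 + 40)) + 171 = (-1707 + (5 + 1600 - 100)/38) + 171 = (-1707 + (1/38)*1505) + 171 = (-1707 + 1505/38) + 171 = -63361/38 + 171 = -56863/38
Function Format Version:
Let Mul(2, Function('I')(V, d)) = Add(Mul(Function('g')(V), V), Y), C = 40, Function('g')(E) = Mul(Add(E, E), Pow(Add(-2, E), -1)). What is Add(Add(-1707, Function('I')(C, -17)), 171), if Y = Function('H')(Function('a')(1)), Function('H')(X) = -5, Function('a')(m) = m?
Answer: Rational(-56863, 38) ≈ -1496.4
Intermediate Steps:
Function('g')(E) = Mul(2, E, Pow(Add(-2, E), -1)) (Function('g')(E) = Mul(Mul(2, E), Pow(Add(-2, E), -1)) = Mul(2, E, Pow(Add(-2, E), -1)))
Y = -5
Function('I')(V, d) = Add(Rational(-5, 2), Mul(Pow(V, 2), Pow(Add(-2, V), -1))) (Function('I')(V, d) = Mul(Rational(1, 2), Add(Mul(Mul(2, V, Pow(Add(-2, V), -1)), V), -5)) = Mul(Rational(1, 2), Add(Mul(2, Pow(V, 2), Pow(Add(-2, V), -1)), -5)) = Mul(Rational(1, 2), Add(-5, Mul(2, Pow(V, 2), Pow(Add(-2, V), -1)))) = Add(Rational(-5, 2), Mul(Pow(V, 2), Pow(Add(-2, V), -1))))
Add(Add(-1707, Function('I')(C, -17)), 171) = Add(Add(-1707, Mul(Pow(Add(-2, 40), -1), Add(5, Pow(40, 2), Mul(Rational(-5, 2), 40)))), 171) = Add(Add(-1707, Mul(Pow(38, -1), Add(5, 1600, -100))), 171) = Add(Add(-1707, Mul(Rational(1, 38), 1505)), 171) = Add(Add(-1707, Rational(1505, 38)), 171) = Add(Rational(-63361, 38), 171) = Rational(-56863, 38)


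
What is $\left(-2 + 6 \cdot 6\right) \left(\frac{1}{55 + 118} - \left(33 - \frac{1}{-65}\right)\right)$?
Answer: $- \frac{12620562}{11245} \approx -1122.3$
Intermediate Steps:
$\left(-2 + 6 \cdot 6\right) \left(\frac{1}{55 + 118} - \left(33 - \frac{1}{-65}\right)\right) = \left(-2 + 36\right) \left(\frac{1}{173} - \frac{2146}{65}\right) = 34 \left(\frac{1}{173} - \frac{2146}{65}\right) = 34 \left(- \frac{371193}{11245}\right) = - \frac{12620562}{11245}$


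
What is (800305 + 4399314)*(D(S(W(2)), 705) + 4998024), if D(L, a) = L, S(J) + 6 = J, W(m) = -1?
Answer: 25987784155523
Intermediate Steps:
S(J) = -6 + J
(800305 + 4399314)*(D(S(W(2)), 705) + 4998024) = (800305 + 4399314)*((-6 - 1) + 4998024) = 5199619*(-7 + 4998024) = 5199619*4998017 = 25987784155523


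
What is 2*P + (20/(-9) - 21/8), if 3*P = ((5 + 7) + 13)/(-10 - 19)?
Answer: -11321/2088 ≈ -5.4219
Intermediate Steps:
P = -25/87 (P = (((5 + 7) + 13)/(-10 - 19))/3 = ((12 + 13)/(-29))/3 = (25*(-1/29))/3 = (1/3)*(-25/29) = -25/87 ≈ -0.28736)
2*P + (20/(-9) - 21/8) = 2*(-25/87) + (20/(-9) - 21/8) = -50/87 + (20*(-1/9) - 21*1/8) = -50/87 + (-20/9 - 21/8) = -50/87 - 349/72 = -11321/2088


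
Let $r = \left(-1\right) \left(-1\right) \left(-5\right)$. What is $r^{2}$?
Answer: $25$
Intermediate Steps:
$r = -5$ ($r = 1 \left(-5\right) = -5$)
$r^{2} = \left(-5\right)^{2} = 25$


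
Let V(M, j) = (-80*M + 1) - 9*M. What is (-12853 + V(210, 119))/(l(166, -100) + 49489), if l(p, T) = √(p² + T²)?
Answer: -222997434/349874795 + 9012*√9389/349874795 ≈ -0.63487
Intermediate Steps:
V(M, j) = 1 - 89*M (V(M, j) = (1 - 80*M) - 9*M = 1 - 89*M)
l(p, T) = √(T² + p²)
(-12853 + V(210, 119))/(l(166, -100) + 49489) = (-12853 + (1 - 89*210))/(√((-100)² + 166²) + 49489) = (-12853 + (1 - 18690))/(√(10000 + 27556) + 49489) = (-12853 - 18689)/(√37556 + 49489) = -31542/(2*√9389 + 49489) = -31542/(49489 + 2*√9389)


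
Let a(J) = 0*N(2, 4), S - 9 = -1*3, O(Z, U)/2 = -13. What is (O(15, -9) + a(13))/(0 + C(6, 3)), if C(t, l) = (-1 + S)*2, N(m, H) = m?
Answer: -13/5 ≈ -2.6000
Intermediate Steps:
O(Z, U) = -26 (O(Z, U) = 2*(-13) = -26)
S = 6 (S = 9 - 1*3 = 9 - 3 = 6)
C(t, l) = 10 (C(t, l) = (-1 + 6)*2 = 5*2 = 10)
a(J) = 0 (a(J) = 0*2 = 0)
(O(15, -9) + a(13))/(0 + C(6, 3)) = (-26 + 0)/(0 + 10) = -26/10 = -26*1/10 = -13/5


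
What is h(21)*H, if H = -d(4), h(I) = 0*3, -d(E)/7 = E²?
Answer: 0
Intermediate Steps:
d(E) = -7*E²
h(I) = 0
H = 112 (H = -(-7)*4² = -(-7)*16 = -1*(-112) = 112)
h(21)*H = 0*112 = 0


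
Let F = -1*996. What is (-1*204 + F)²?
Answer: 1440000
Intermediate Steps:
F = -996
(-1*204 + F)² = (-1*204 - 996)² = (-204 - 996)² = (-1200)² = 1440000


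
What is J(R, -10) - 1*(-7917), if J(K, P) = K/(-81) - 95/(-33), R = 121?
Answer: 7055281/891 ≈ 7918.4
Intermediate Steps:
J(K, P) = 95/33 - K/81 (J(K, P) = K*(-1/81) - 95*(-1/33) = -K/81 + 95/33 = 95/33 - K/81)
J(R, -10) - 1*(-7917) = (95/33 - 1/81*121) - 1*(-7917) = (95/33 - 121/81) + 7917 = 1234/891 + 7917 = 7055281/891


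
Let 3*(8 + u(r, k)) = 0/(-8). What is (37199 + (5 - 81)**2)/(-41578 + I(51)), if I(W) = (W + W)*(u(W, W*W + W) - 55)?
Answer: -42975/48004 ≈ -0.89524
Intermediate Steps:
u(r, k) = -8 (u(r, k) = -8 + (0/(-8))/3 = -8 + (0*(-1/8))/3 = -8 + (1/3)*0 = -8 + 0 = -8)
I(W) = -126*W (I(W) = (W + W)*(-8 - 55) = (2*W)*(-63) = -126*W)
(37199 + (5 - 81)**2)/(-41578 + I(51)) = (37199 + (5 - 81)**2)/(-41578 - 126*51) = (37199 + (-76)**2)/(-41578 - 6426) = (37199 + 5776)/(-48004) = 42975*(-1/48004) = -42975/48004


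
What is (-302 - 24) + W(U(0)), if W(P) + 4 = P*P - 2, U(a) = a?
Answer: -332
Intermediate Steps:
W(P) = -6 + P**2 (W(P) = -4 + (P*P - 2) = -4 + (P**2 - 2) = -4 + (-2 + P**2) = -6 + P**2)
(-302 - 24) + W(U(0)) = (-302 - 24) + (-6 + 0**2) = -326 + (-6 + 0) = -326 - 6 = -332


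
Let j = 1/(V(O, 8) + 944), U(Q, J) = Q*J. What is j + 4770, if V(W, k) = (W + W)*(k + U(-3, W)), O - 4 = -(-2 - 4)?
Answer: 2404081/504 ≈ 4770.0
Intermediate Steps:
O = 10 (O = 4 - (-2 - 4) = 4 - 1*(-6) = 4 + 6 = 10)
U(Q, J) = J*Q
V(W, k) = 2*W*(k - 3*W) (V(W, k) = (W + W)*(k + W*(-3)) = (2*W)*(k - 3*W) = 2*W*(k - 3*W))
j = 1/504 (j = 1/(2*10*(8 - 3*10) + 944) = 1/(2*10*(8 - 30) + 944) = 1/(2*10*(-22) + 944) = 1/(-440 + 944) = 1/504 ≈ 0.0019841)
j + 4770 = 1/504 + 4770 = 2404081/504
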